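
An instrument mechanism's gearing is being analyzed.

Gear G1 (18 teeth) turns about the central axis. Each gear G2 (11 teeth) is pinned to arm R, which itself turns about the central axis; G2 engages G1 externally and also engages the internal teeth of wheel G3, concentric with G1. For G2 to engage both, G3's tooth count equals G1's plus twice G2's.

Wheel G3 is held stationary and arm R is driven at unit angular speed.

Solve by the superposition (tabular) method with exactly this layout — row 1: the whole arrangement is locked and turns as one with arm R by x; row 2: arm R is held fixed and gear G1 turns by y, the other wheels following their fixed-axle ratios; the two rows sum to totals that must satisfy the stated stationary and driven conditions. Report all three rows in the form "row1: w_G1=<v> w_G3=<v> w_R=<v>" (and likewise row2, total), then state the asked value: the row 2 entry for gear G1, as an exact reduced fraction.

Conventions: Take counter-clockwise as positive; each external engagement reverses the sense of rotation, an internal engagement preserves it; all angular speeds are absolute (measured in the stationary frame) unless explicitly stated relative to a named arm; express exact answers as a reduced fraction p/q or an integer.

planetary set (18T centre, 11T on arm, 40T internal) — Willis relation
row 1 — lock + rotate with arm: ω_sun = ω_ring = ω_arm = x
superposition row 2 [arm held]: sun y, ring −(18/40)·y, arm 0
boundary: total ω_ring = x − (18/40)·y = 0 and total ω_arm = x = 1  ⇒  y = 20/9, x = 1
row 2 ring = −(18/40)·20/9 = -1
totals (row 1 + row 2): sun 1 + 20/9 = 29/9, ring 1 + (-1) = 0, arm 1 + 0 = 1
asked cell (row2, sun) = 20/9

row1: w_G1=1 w_G3=1 w_R=1
row2: w_G1=20/9 w_G3=-1 w_R=0
total: w_G1=29/9 w_G3=0 w_R=1
asked value: 20/9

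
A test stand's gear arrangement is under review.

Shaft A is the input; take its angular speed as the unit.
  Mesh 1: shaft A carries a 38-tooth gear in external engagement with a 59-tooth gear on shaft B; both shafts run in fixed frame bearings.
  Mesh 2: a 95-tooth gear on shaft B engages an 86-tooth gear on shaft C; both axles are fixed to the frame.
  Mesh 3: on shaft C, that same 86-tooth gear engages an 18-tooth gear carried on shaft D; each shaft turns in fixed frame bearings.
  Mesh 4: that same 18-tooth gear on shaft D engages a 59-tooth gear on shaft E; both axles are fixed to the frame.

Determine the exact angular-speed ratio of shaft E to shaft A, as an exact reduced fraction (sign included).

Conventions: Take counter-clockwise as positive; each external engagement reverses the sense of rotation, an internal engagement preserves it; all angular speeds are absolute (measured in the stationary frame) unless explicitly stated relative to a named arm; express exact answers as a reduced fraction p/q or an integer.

class = fixed-axis compound train [4 meshes; 4 ratios multiply, 4 sense flips]
mesh 1 [38T→59T]: running ratio 38/59, sense −
mesh 2 [95T→86T]: running ratio 1805/2537, sense +
mesh 3 [86T→18T]: running ratio 1805/531, sense −
mesh 4 [18T→59T]: running ratio 3610/3481, sense +
ω_out/ω_in = 3610/3481

3610/3481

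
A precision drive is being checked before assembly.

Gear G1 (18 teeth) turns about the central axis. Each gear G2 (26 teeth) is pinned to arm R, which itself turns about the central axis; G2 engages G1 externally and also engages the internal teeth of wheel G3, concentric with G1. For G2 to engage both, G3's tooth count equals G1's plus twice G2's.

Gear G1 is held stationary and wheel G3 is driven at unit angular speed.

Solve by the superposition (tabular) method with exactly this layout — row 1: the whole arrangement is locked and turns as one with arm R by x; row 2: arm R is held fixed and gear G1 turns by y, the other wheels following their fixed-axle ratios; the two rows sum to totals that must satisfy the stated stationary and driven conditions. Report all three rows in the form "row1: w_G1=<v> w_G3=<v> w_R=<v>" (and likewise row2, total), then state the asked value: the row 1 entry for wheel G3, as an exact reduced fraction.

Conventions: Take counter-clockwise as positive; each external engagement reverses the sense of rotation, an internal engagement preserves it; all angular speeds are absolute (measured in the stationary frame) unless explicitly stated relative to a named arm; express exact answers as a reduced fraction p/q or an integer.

recognized (axles ride arm R): planetary set, 18/26/70 teeth
superposition row 1 [locked train]: every member turns x
row 2: sun turns y, ring = −(18/70)·y, arm 0
boundary: total ω_sun = x + y = 0 and total ω_ring = x − (18/70)·y = 1  ⇒  y = -35/44, x = 35/44
row 2 ring = −(18/70)·(-35/44) = 9/44
totals (row 1 + row 2): sun 35/44 + (-35/44) = 0, ring 35/44 + 9/44 = 1, arm 35/44 + 0 = 35/44
asked cell (row1, ring) = 35/44

row1: w_G1=35/44 w_G3=35/44 w_R=35/44
row2: w_G1=-35/44 w_G3=9/44 w_R=0
total: w_G1=0 w_G3=1 w_R=35/44
asked value: 35/44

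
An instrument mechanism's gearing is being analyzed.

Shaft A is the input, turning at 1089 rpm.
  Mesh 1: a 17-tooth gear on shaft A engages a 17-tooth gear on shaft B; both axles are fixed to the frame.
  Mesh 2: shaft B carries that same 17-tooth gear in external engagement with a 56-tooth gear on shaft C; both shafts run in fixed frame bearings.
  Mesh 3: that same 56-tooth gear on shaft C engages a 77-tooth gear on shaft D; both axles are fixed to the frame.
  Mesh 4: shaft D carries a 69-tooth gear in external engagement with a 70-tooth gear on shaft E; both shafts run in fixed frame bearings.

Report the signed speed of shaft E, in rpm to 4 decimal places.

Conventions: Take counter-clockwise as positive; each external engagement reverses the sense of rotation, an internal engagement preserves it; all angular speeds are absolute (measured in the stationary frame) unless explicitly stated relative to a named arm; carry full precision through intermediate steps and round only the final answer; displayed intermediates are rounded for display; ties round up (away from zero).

class = fixed-axis compound train [4 meshes; 4 ratios multiply, 4 sense flips]
mesh 1 [17T→17T]: ω = 1089.0000×17/17 = 1089.0000 rpm, sense flips to −
mesh 2 [17T→56T]: ω = 1089.0000×17/56 = 330.5893 rpm, sense flips to +
mesh 3 [56T→77T]: ω = 330.5893×56/77 = 240.4286 rpm, sense flips to −
mesh 4 [69T→70T]: ω = 240.4286×69/70 = 236.9939 rpm, sense flips to +
signed output speed = +236.9939 rpm

+236.9939 rpm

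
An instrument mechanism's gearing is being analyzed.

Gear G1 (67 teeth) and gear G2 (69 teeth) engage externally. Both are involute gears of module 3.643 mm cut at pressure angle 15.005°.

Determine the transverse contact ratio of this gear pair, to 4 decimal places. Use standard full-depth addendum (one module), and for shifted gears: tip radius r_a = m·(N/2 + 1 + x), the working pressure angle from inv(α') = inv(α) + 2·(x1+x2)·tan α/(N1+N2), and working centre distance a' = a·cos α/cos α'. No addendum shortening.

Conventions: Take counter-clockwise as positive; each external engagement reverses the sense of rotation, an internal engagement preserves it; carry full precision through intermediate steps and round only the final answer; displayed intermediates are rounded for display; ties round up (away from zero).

2.1753

single-mesh involute tooth geometry (67T engaging 69T at module 3.643)
base radii: r_b1 = 117.879314, r_b2 = 121.398099
tip radii: r_a1 = 125.683500, r_a2 = 129.326500
no profile shift: α' = α, a' = a
action lengths: √(r_a1²−r_b1²) = 43.598274, √(r_a2²−r_b2²) = 44.585256
base pitch p_b = π·m·cos α = 11.054591
CR = (43.598274 + 44.585256 − 247.724000·sin 15.00500°)/11.054591 = 2.175292
contact ratio ≈ 2.1753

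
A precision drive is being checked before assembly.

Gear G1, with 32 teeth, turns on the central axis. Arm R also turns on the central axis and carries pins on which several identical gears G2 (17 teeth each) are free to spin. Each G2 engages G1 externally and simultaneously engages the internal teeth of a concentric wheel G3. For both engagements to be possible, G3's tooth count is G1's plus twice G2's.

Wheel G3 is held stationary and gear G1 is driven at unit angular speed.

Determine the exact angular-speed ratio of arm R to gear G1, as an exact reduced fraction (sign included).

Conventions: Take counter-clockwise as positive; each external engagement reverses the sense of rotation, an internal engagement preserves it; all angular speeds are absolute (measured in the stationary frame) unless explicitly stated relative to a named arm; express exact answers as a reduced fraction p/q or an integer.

16/49

topology: planetary set — G1 32T / G2 17T / G3 66T, arm = carrier (Willis)
ring teeth: 32 + 2·17 = 66
32(ω_sun−ω_arm) = −66(ω_ring−ω_arm),  ω_ring = 0, ω_sun = 1
32(1−ω_arm) = −66(0−ω_arm)  ⇒  98·ω_arm = 32  ⇒  ω_arm = 16/49
ω_out/ω_in = 16/49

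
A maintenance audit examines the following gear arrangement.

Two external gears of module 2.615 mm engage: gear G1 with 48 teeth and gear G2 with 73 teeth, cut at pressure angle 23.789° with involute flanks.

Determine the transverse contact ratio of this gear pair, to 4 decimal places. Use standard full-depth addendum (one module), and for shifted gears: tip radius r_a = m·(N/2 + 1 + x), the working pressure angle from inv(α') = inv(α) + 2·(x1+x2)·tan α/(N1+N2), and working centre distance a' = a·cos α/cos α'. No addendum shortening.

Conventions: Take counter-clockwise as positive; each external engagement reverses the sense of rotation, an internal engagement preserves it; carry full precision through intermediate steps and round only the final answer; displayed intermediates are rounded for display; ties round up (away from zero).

1.5983

single-mesh involute tooth geometry (48T engaging 73T at module 2.615)
base radii: r_b1 = 57.427730, r_b2 = 87.338006
tip radii: r_a1 = 65.375000, r_a2 = 98.062500
no profile shift: α' = α, a' = a
action lengths: √(r_a1²−r_b1²) = 31.240142, √(r_a2²−r_b2²) = 44.590656
base pitch p_b = π·m·cos α = 7.517272
CR = (31.240142 + 44.590656 − 158.207500·sin 23.78900°)/7.517272 = 1.598279
contact ratio ≈ 1.5983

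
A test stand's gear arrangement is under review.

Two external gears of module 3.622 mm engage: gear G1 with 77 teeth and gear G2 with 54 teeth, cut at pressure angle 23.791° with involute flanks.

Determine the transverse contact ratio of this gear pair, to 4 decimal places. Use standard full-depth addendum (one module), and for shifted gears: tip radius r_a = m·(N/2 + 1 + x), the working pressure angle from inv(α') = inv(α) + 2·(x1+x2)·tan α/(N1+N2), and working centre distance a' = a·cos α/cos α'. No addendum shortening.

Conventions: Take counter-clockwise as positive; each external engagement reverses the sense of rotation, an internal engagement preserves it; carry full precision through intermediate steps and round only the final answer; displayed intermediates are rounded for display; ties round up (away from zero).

1.6074

topology: single-mesh involute geometry — m = 3.622, 77T/54T pair
base radii: r_b1 = 127.597219, r_b2 = 89.483764
tip radii: r_a1 = 143.069000, r_a2 = 101.416000
no profile shift: α' = α, a' = a
action lengths: √(r_a1²−r_b1²) = 64.712353, √(r_a2²−r_b2²) = 47.726943
base pitch p_b = π·m·cos α = 10.411909
CR = (64.712353 + 47.726943 − 237.241000·sin 23.79100°)/10.411909 = 1.607381
contact ratio ≈ 1.6074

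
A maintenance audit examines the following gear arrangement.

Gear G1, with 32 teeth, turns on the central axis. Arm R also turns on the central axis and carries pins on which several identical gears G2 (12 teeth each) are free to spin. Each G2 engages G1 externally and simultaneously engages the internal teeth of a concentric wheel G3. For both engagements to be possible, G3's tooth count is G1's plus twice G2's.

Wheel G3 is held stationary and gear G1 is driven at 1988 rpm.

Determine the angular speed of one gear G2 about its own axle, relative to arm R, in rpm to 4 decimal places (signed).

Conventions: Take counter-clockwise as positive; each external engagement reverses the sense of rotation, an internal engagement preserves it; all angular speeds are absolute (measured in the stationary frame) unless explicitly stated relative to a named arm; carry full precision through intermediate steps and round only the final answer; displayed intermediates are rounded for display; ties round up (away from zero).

planetary set (32T centre, 12T on arm, 56T internal) — Willis relation
normalise by the input: solve with ω_sun = 1, then scale by 1988 rpm
ring teeth: 32 + 2·12 = 56
32(ω_sun−ω_arm) = −56(ω_ring−ω_arm),  ω_ring = 0, ω_sun = 1
32(1−ω_arm) = −56(0−ω_arm)  ⇒  88·ω_arm = 32  ⇒  ω_arm = 4/11
sun–planet mesh: 32·(1−4/11) = −12·(ω_p−ω_arm)  ⇒  ω_p−ω_arm = -56/33
scale: ω_p−ω_arm = -56/33 × 1988 rpm = -3373.5758 rpm

-3373.5758 rpm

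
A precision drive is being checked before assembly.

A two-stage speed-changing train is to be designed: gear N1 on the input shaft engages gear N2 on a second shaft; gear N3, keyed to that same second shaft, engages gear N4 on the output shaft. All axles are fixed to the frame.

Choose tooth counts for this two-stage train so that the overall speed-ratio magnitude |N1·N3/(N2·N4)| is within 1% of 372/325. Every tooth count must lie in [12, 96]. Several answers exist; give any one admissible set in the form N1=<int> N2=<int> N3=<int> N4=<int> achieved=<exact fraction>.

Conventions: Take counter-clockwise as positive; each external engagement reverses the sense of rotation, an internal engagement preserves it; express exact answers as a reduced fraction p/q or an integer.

N1=12 N2=13 N3=31 N4=25 achieved=372/325

class = fixed-axis compound train [2-stage, 372/325 wanted]
target = 372/325 in lowest terms: an exact hit needs N1·N3 = k·372 and N2·N4 = k·325 for one integer k, every count in [12, 96]; additionally prefer no 1:1 stage (N1 ≠ N2, N3 ≠ N4)
k = 1: N1·N3 = 372 = 12·31, N2·N4 = 325 = 13·25
achieved = 12·31/(13·25) = 372/325; |achieved − target| = 0 ≤ 93/8125 ✓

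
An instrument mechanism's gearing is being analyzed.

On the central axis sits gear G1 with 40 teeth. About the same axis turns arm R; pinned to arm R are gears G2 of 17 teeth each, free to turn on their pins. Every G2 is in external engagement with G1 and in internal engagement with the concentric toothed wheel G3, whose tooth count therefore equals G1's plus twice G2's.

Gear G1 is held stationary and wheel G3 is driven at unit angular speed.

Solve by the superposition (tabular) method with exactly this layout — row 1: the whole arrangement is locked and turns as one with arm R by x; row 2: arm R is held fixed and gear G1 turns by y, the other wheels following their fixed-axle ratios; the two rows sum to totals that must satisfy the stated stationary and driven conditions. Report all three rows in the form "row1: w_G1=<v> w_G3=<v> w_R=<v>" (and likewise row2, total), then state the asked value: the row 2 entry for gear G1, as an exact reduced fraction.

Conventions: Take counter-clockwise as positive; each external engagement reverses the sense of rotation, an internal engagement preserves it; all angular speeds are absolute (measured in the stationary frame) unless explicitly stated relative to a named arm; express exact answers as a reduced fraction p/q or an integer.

recognized (axles ride arm R): planetary set, 40/17/74 teeth
row 1 (train locked, turned with arm): all members turn x
superposition row 2 [arm held]: sun y, ring −(40/74)·y, arm 0
boundary: total ω_sun = x + y = 0 and total ω_ring = x − (40/74)·y = 1  ⇒  y = -37/57, x = 37/57
row 2 ring = −(40/74)·(-37/57) = 20/57
totals (row 1 + row 2): sun 37/57 + (-37/57) = 0, ring 37/57 + 20/57 = 1, arm 37/57 + 0 = 37/57
asked cell (row2, sun) = -37/57

row1: w_G1=37/57 w_G3=37/57 w_R=37/57
row2: w_G1=-37/57 w_G3=20/57 w_R=0
total: w_G1=0 w_G3=1 w_R=37/57
asked value: -37/57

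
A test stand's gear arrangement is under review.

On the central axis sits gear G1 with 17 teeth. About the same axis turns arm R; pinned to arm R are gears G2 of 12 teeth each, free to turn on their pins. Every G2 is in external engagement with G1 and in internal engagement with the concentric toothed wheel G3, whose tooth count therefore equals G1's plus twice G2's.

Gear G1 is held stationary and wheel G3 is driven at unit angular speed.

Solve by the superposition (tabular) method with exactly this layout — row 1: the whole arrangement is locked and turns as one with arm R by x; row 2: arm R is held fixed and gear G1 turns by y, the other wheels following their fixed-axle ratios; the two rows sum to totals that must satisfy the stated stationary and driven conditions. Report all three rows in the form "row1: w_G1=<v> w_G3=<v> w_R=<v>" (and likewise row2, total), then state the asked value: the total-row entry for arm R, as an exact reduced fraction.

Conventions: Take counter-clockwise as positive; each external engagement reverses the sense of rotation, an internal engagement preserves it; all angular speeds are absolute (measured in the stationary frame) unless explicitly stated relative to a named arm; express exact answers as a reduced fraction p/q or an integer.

topology: planetary set — G1 17T / G2 12T / G3 41T, arm = carrier (Willis)
row 1 (train locked, turned with arm): all members turn x
row 2: sun turns y, ring = −(17/41)·y, arm 0
boundary: total ω_sun = x + y = 0 and total ω_ring = x − (17/41)·y = 1  ⇒  y = -41/58, x = 41/58
row 2 ring = −(17/41)·(-41/58) = 17/58
totals (row 1 + row 2): sun 41/58 + (-41/58) = 0, ring 41/58 + 17/58 = 1, arm 41/58 + 0 = 41/58
asked cell (total, arm) = 41/58

row1: w_G1=41/58 w_G3=41/58 w_R=41/58
row2: w_G1=-41/58 w_G3=17/58 w_R=0
total: w_G1=0 w_G3=1 w_R=41/58
asked value: 41/58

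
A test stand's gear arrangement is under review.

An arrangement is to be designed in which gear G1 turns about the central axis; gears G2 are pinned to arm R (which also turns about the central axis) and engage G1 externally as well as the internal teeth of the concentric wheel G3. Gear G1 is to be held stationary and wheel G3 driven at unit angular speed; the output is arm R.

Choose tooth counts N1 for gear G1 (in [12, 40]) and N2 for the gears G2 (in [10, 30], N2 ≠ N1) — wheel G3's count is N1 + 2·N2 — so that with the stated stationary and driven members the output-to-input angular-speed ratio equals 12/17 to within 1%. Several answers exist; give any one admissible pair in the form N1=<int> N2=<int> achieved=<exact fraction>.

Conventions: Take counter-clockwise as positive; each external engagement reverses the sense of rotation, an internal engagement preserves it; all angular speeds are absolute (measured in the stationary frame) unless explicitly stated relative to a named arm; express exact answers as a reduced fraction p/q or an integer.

class = planetary set [ratio 12/17 wanted; Willis about the carrier]
Willis with ω_sun = 0: ω_arm/ω_ring = N3/(N1+N3); set equal to 12/17  ⇒  N3/N1 = (12/17)/(1 − 12/17) = 12/5
N3 = N1 + 2·N2  ⇒  N2/N1 = (N3/N1 − 1)/2 = (12/5 − 1)/2 = 7/10
smallest multiple with N1 ≥ 12 and N2 ≥ 10: k = 2  ⇒  N1 = 2·10 = 20, N2 = 2·7 = 14 (N1 ≤ 40, N2 ≤ 30, N2 ≠ N1 ✓), N3 = 20 + 2·14 = 48
check: N3/(N1+N3) with N1 = 20, N3 = 48 gives 12/17; |achieved − target| = 0 ≤ 3/425 ✓

N1=20 N2=14 achieved=12/17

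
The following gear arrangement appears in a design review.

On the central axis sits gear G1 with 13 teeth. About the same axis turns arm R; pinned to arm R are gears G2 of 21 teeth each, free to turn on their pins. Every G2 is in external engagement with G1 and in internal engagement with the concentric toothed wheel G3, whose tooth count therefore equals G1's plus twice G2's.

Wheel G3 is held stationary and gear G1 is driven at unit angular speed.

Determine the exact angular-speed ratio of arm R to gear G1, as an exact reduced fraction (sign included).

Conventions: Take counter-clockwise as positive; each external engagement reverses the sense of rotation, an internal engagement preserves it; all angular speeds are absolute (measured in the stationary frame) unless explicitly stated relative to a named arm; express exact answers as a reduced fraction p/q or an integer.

planetary set (13T centre, 21T on arm, 55T internal) — Willis relation
ring teeth: 13 + 2·21 = 55
13(ω_sun−ω_arm) = −55(ω_ring−ω_arm),  ω_ring = 0, ω_sun = 1
13(1−ω_arm) = −55(0−ω_arm)  ⇒  68·ω_arm = 13  ⇒  ω_arm = 13/68
ω_out/ω_in = 13/68

13/68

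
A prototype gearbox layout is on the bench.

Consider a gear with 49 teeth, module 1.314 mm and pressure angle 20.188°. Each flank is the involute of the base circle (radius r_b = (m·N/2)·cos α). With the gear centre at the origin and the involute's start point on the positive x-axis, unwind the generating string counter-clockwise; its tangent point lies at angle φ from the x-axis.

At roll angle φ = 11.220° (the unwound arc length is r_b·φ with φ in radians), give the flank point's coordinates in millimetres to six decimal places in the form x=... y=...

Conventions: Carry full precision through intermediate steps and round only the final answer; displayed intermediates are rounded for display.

single-mesh involute tooth geometry (49T wheel at module 1.314)
pitch radius r_p = m·N/2 = 1.314·49/2 = 32.193000
base radius r_b = r_p·cos α = 32.193000·cos 20.188° = 30.215233
roll angle φ = 11.220° = 0.19582594 rad
x = r_b·(cos φ + φ·sin φ) = 30.789035
y = r_b·(sin φ − φ·cos φ) = 0.075344

x=30.789035 y=0.075344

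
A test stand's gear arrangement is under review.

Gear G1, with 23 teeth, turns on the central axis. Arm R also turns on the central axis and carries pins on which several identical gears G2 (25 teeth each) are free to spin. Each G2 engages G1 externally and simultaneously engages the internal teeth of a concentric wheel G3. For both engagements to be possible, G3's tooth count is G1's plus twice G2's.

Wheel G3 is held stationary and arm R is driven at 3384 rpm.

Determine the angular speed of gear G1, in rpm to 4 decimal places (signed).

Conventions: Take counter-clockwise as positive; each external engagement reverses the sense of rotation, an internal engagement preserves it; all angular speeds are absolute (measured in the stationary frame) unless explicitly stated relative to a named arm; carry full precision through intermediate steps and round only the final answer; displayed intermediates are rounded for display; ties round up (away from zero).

+14124.5217 rpm

planetary set (23T centre, 25T on arm, 73T internal) — Willis relation
normalise by the input: solve with ω_arm = 1, then scale by 3384 rpm
ring teeth: 23 + 2·25 = 73
23(ω_sun−ω_arm) = −73(ω_ring−ω_arm),  ω_ring = 0, ω_arm = 1
ω_sun = 1 − (73/23)(0−1) = 96/23
scale: ω_sun = 96/23 × 3384 rpm = +14124.5217 rpm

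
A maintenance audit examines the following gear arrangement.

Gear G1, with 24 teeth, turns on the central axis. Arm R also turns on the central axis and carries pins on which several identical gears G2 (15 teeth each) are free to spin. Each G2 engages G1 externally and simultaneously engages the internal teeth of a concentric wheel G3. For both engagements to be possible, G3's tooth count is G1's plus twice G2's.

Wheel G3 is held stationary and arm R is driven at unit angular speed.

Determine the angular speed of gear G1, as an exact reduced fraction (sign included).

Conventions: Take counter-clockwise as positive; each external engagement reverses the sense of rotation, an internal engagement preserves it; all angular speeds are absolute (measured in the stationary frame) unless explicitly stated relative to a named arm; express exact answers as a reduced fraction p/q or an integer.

topology: planetary set — G1 24T / G2 15T / G3 54T, arm = carrier (Willis)
ring teeth: 24 + 2·15 = 54
24(ω_sun−ω_arm) = −54(ω_ring−ω_arm),  ω_ring = 0, ω_arm = 1
ω_sun = 1 − (54/24)(0−1) = 13/4
exact speed ratio = 13/4

13/4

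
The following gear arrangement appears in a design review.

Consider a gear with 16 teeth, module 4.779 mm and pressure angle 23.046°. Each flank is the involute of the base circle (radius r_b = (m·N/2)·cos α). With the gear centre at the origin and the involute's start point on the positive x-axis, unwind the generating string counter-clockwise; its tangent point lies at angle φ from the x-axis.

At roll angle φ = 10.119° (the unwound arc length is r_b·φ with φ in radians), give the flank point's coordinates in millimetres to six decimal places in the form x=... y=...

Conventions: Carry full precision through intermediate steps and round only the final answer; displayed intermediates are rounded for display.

single-mesh involute tooth geometry (16T wheel at module 4.779)
pitch radius r_p = m·N/2 = 4.779·16/2 = 38.232000
base radius r_b = r_p·cos α = 38.232000·cos 23.046° = 35.180737
roll angle φ = 10.119° = 0.17660987 rad
x = r_b·(cos φ + φ·sin φ) = 35.725128
y = r_b·(sin φ − φ·cos φ) = 0.064398

x=35.725128 y=0.064398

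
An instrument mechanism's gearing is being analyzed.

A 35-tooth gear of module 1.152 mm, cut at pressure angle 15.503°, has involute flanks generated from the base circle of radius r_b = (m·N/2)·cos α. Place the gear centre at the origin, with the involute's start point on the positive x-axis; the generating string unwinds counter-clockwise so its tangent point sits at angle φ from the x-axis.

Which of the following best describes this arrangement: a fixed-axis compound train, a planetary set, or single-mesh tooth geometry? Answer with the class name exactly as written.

topology: single-mesh involute geometry — m = 1.152, N = 35
classification: single-mesh tooth geometry

single-mesh tooth geometry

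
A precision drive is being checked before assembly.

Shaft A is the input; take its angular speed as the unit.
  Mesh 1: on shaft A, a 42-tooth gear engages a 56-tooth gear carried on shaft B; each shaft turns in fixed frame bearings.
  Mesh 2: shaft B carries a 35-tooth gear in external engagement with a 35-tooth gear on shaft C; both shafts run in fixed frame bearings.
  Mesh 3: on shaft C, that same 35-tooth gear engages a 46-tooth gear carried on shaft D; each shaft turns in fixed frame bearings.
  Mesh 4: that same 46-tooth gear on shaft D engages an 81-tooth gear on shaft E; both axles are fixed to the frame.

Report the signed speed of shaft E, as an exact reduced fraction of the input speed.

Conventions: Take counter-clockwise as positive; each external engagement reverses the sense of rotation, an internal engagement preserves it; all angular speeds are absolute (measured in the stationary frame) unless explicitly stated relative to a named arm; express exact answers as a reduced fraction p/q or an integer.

4-mesh fixed-axis compound train (all bearings frame-fixed)
mesh 1 [42T→56T]: |ω|/ω_in = 1×42/56 = 3/4, sense flips to −
mesh 2 [35T→35T]: |ω|/ω_in = (3/4)×35/35 = 3/4, sense flips to +
mesh 3 [35T→46T]: |ω|/ω_in = (3/4)×35/46 = 105/184, sense flips to −
mesh 4 [46T→81T]: |ω|/ω_in = (105/184)×46/81 = 35/108, sense flips to +
signed output speed (× input speed) = 35/108

35/108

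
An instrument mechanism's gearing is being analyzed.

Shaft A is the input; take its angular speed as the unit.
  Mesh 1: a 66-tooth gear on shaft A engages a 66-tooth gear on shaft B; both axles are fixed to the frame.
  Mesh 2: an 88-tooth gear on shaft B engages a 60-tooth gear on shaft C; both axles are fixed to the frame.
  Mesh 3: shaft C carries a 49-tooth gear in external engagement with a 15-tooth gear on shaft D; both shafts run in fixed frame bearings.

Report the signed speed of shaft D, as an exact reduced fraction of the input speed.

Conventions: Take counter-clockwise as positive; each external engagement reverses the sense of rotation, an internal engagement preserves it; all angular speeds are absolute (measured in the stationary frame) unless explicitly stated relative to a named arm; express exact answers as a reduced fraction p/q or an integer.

-1078/225

3-mesh fixed-axis compound train (all bearings frame-fixed)
mesh 1 [66T→66T]: |ω|/ω_in = 1×66/66 = 1, sense flips to −
mesh 2 [88T→60T]: |ω|/ω_in = 1×88/60 = 22/15, sense flips to +
mesh 3 [49T→15T]: |ω|/ω_in = (22/15)×49/15 = 1078/225, sense flips to −
signed output speed (× input speed) = -1078/225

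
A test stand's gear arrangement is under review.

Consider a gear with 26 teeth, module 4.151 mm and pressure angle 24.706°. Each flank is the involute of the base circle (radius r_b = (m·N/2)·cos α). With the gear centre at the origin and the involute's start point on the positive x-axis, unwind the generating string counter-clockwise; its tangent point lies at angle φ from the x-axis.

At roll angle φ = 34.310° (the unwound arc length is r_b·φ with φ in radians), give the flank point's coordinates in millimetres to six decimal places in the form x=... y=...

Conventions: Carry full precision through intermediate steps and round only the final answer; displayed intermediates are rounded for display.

x=57.040680 y=3.384723

single-mesh involute tooth geometry (26T wheel at module 4.151)
pitch radius r_p = m·N/2 = 4.151·26/2 = 53.963000
base radius r_b = r_p·cos α = 53.963000·cos 24.706° = 49.023465
roll angle φ = 34.310° = 0.59882247 rad
x = r_b·(cos φ + φ·sin φ) = 57.040680
y = r_b·(sin φ − φ·cos φ) = 3.384723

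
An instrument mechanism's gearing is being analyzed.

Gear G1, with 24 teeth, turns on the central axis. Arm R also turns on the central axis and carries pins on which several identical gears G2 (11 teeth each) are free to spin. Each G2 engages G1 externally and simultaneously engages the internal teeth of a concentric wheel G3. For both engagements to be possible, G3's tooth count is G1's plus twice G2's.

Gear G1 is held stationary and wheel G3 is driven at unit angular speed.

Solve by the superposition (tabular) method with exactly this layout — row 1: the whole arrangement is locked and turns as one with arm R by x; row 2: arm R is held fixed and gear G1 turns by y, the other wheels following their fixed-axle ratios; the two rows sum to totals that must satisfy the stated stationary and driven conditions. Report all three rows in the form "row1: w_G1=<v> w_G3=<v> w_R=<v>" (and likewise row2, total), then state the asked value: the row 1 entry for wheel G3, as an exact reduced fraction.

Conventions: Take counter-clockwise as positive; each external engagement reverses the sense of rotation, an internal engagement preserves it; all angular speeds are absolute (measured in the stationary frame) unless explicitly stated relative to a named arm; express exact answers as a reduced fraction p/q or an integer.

class = planetary set [G3 = 24+2·11 = 46; Willis about the carrier]
row 1 (train locked, turned with arm): all members turn x
row 2 — arm fixed, fixed-axis ratios: sun y, ring −(24/46)·y, arm 0
boundary: total ω_sun = x + y = 0 and total ω_ring = x − (24/46)·y = 1  ⇒  y = -23/35, x = 23/35
row 2 ring = −(24/46)·(-23/35) = 12/35
totals (row 1 + row 2): sun 23/35 + (-23/35) = 0, ring 23/35 + 12/35 = 1, arm 23/35 + 0 = 23/35
asked cell (row1, ring) = 23/35

row1: w_G1=23/35 w_G3=23/35 w_R=23/35
row2: w_G1=-23/35 w_G3=12/35 w_R=0
total: w_G1=0 w_G3=1 w_R=23/35
asked value: 23/35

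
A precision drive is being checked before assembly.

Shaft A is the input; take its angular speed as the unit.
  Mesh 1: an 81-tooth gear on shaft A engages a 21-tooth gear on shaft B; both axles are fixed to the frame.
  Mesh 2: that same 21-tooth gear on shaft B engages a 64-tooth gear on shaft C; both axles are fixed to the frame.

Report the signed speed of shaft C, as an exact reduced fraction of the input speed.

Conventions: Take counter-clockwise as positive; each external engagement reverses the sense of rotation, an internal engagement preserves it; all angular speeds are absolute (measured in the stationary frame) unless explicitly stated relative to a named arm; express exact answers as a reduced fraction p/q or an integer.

2-mesh fixed-axis compound train (all bearings frame-fixed)
mesh 1 [81T→21T]: |ω|/ω_in = 1×81/21 = 27/7, sense flips to −
mesh 2 [21T→64T]: |ω|/ω_in = (27/7)×21/64 = 81/64, sense flips to +
signed output speed (× input speed) = 81/64

81/64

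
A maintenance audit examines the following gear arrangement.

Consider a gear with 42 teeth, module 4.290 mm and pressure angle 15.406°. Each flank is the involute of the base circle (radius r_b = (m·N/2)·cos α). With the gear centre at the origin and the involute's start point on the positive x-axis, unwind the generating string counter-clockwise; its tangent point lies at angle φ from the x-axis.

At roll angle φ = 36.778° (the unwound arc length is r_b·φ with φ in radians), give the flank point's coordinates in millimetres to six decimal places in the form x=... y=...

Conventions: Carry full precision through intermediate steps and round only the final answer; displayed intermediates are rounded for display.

class = single-mesh tooth geometry [base-circle involute, m = 4.290, 42T]
pitch radius r_p = m·N/2 = 4.290·42/2 = 90.090000
base radius r_b = r_p·cos α = 90.090000·cos 15.406° = 86.852849
roll angle φ = 36.778° = 0.64189719 rad
x = r_b·(cos φ + φ·sin φ) = 102.944554
y = r_b·(sin φ − φ·cos φ) = 7.346125

x=102.944554 y=7.346125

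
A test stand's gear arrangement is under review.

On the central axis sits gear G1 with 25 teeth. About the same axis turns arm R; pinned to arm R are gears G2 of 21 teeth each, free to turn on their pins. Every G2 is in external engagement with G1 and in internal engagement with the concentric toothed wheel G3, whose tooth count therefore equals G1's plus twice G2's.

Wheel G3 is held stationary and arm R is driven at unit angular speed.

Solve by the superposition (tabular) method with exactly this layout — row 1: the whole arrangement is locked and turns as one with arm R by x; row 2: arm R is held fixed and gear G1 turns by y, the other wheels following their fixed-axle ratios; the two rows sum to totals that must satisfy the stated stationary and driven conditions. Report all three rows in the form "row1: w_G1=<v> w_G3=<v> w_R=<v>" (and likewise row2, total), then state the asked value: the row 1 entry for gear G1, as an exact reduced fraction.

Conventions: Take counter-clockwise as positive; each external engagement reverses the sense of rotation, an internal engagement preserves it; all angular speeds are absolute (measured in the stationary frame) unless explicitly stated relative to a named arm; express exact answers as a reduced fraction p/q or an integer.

recognized (axles ride arm R): planetary set, 25/21/67 teeth
row 1 (train locked, turned with arm): all members turn x
row 2: sun turns y, ring = −(25/67)·y, arm 0
boundary: total ω_ring = x − (25/67)·y = 0 and total ω_arm = x = 1  ⇒  y = 67/25, x = 1
row 2 ring = −(25/67)·67/25 = -1
totals (row 1 + row 2): sun 1 + 67/25 = 92/25, ring 1 + (-1) = 0, arm 1 + 0 = 1
asked cell (row1, sun) = 1

row1: w_G1=1 w_G3=1 w_R=1
row2: w_G1=67/25 w_G3=-1 w_R=0
total: w_G1=92/25 w_G3=0 w_R=1
asked value: 1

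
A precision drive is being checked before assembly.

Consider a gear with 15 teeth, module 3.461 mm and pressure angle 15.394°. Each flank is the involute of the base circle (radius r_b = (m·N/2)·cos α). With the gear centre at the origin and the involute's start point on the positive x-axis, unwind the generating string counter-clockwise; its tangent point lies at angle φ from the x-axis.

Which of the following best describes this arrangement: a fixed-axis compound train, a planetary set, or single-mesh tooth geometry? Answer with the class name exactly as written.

single-mesh tooth geometry

topology: single-mesh involute geometry — m = 3.461, N = 15
classification: single-mesh tooth geometry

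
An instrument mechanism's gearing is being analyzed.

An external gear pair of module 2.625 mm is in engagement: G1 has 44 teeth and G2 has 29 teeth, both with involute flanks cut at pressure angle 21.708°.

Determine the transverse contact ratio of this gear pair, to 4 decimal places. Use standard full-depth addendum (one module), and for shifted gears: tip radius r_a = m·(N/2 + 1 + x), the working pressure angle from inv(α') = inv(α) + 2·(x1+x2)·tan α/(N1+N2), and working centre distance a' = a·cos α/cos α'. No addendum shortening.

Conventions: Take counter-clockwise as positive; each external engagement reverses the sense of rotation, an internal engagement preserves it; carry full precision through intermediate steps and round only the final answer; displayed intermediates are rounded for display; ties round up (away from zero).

class = single-mesh tooth geometry [involute pair 44T × 29T, m = 2.625]
base radii: r_b1 = 53.654424, r_b2 = 35.363143
tip radii: r_a1 = 60.375000, r_a2 = 40.687500
no profile shift: α' = α, a' = a
action lengths: √(r_a1²−r_b1²) = 27.682908, √(r_a2²−r_b2²) = 20.122643
base pitch p_b = π·m·cos α = 7.661834
CR = (27.682908 + 20.122643 − 95.812500·sin 21.70800°)/7.661834 = 1.614073
contact ratio ≈ 1.6141

1.6141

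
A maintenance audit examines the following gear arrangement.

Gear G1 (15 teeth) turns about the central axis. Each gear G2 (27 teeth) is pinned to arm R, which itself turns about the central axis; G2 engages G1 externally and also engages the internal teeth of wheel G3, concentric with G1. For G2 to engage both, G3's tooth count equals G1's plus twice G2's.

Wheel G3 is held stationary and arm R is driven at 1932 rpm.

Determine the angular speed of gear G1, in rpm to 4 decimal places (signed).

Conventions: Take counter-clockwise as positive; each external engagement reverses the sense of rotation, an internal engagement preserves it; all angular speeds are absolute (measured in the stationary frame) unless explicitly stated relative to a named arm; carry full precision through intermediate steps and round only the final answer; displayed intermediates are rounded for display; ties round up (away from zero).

+10819.2000 rpm

planetary set (15T centre, 27T on arm, 69T internal) — Willis relation
normalise by the input: solve with ω_arm = 1, then scale by 1932 rpm
ring teeth: 15 + 2·27 = 69
15(ω_sun−ω_arm) = −69(ω_ring−ω_arm),  ω_ring = 0, ω_arm = 1
ω_sun = 1 − (69/15)(0−1) = 28/5
scale: ω_sun = 28/5 × 1932 rpm = +10819.2000 rpm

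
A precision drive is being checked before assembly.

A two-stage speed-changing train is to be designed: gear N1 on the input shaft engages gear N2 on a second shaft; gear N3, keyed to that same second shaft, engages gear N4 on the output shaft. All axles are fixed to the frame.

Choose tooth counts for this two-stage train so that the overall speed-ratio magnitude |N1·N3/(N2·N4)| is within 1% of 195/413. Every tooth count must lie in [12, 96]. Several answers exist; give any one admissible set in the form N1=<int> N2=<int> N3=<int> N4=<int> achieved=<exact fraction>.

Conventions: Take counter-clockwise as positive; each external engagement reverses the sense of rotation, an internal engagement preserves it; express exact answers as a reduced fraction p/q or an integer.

class = fixed-axis compound train [2-stage, 195/413 wanted]
target = 195/413 in lowest terms: an exact hit needs N1·N3 = k·195 and N2·N4 = k·413 for one integer k, every count in [12, 96]; additionally prefer no 1:1 stage (N1 ≠ N2, N3 ≠ N4)
k = 1: no 1:1-free in-range split of k·195 and k·413 into factor pairs; take k = 2
k = 2: N1·N3 = 390 = 13·30, N2·N4 = 826 = 14·59
achieved = 13·30/(14·59) = 195/413; |achieved − target| = 0 ≤ 39/8260 ✓

N1=13 N2=14 N3=30 N4=59 achieved=195/413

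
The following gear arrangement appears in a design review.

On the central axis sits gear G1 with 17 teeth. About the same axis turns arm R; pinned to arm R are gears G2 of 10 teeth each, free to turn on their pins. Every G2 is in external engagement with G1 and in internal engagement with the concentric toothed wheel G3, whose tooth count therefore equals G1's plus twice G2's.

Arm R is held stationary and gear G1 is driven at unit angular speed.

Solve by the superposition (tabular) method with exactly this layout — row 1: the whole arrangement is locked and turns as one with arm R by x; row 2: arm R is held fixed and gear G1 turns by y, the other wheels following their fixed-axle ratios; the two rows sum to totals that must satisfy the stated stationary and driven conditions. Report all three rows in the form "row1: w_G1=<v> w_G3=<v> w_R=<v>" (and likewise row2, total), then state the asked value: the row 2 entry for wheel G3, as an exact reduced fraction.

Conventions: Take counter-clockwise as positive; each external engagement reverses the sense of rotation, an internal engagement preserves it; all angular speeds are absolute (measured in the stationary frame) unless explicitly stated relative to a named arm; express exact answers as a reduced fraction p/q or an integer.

row1: w_G1=0 w_G3=0 w_R=0
row2: w_G1=1 w_G3=-17/37 w_R=0
total: w_G1=1 w_G3=-17/37 w_R=0
asked value: -17/37

class = planetary set [G3 = 17+2·10 = 37; Willis about the carrier]
row 1 (train locked, turned with arm): all members turn x
row 2 — arm fixed, fixed-axis ratios: sun y, ring −(17/37)·y, arm 0
boundary: total ω_arm = x = 0 and total ω_sun = x + y = 1  ⇒  y = 1, x = 0
row 2 ring = −(17/37)·1 = -17/37
totals (row 1 + row 2): sun 0 + 1 = 1, ring 0 + (-17/37) = -17/37, arm 0 + 0 = 0
asked cell (row2, ring) = -17/37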